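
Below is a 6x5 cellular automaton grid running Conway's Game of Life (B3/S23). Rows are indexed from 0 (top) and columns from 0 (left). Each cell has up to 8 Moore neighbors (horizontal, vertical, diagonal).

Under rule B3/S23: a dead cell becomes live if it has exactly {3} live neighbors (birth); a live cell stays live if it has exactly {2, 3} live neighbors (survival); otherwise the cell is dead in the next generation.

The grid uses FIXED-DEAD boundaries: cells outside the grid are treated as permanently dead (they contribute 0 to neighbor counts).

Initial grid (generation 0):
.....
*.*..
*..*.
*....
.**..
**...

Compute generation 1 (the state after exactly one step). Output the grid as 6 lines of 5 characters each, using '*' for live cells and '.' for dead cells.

Answer: .....
.*...
*....
*.*..
..*..
***..

Derivation:
Simulating step by step:
Generation 0 (given above): 9 live cells
Generation 1: 8 live cells
(generation 1 grid is the final answer)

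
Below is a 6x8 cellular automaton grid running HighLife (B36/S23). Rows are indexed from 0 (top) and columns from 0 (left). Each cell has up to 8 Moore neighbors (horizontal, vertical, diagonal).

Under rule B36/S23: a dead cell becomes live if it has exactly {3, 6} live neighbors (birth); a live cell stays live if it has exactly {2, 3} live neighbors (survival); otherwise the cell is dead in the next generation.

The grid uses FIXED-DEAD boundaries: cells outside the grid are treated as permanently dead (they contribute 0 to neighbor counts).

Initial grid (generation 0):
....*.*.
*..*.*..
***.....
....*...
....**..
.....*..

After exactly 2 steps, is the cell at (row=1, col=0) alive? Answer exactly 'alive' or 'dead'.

Answer: alive

Derivation:
Simulating step by step:
Generation 0 (given above): 12 live cells
Generation 1: 20 live cells
....**..
*.****..
*****...
.*.***..
....**..
....**..
Generation 2: 8 live cells
.....*..
*.......
*.......
**......
......*.
....**..

Cell (1,0) at generation 2: 1 -> alive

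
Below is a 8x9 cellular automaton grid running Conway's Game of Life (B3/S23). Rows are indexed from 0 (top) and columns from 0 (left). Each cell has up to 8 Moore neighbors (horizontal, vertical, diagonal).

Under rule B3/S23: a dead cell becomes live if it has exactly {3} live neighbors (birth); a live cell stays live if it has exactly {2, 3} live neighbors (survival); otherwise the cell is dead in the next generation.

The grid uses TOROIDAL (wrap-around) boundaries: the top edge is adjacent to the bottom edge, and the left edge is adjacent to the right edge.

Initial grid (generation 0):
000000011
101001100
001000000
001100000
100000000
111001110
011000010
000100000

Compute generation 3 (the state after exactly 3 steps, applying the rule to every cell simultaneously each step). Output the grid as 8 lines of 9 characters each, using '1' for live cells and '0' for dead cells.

Simulating step by step:
Generation 0 (given above): 20 live cells
Generation 1: 26 live cells
000000111
010000111
001000000
011100000
100100101
101000110
100100011
001000011
Generation 2: 19 live cells
000000000
100000101
100100010
110100000
100100101
001100100
101100000
000000000
Generation 3: 21 live cells
(generation 3 grid is the final answer)

Answer: 000000000
100000011
001000010
010110010
100110011
100010011
011100000
000000000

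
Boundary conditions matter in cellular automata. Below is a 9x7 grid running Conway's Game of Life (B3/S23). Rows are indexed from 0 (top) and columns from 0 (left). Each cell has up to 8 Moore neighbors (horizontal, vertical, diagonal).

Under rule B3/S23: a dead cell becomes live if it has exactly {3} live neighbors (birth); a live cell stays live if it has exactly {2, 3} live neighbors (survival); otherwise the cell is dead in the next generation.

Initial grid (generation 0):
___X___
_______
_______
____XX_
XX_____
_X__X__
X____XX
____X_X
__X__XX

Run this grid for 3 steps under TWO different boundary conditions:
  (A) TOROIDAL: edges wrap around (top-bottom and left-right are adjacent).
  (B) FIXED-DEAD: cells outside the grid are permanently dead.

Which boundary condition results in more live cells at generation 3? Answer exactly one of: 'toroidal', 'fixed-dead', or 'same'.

Answer: toroidal

Derivation:
Under TOROIDAL boundary, generation 3:
___X_X_
_______
_______
X____XX
XX___XX
_X__X__
XX____X
X__X___
___X_XX
Population = 19

Under FIXED-DEAD boundary, generation 3:
_______
_______
_______
_______
XX___X_
XX__X__
_______
____X__
_____X_
Population = 8

Comparison: toroidal=19, fixed-dead=8 -> toroidal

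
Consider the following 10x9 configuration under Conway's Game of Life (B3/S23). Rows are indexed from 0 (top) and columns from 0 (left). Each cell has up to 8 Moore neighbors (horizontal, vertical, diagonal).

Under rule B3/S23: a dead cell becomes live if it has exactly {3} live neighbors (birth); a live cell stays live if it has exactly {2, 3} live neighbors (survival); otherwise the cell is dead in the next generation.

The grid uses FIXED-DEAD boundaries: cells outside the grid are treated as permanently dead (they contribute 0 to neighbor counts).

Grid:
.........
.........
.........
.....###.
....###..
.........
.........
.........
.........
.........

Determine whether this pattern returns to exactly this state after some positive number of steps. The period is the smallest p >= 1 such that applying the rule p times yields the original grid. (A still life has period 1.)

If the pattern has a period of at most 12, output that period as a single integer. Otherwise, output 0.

Answer: 2

Derivation:
Simulating and comparing each generation to the original:
Gen 0 (original, given above): 6 live cells
Gen 1: 6 live cells, differs from original
Gen 2: 6 live cells, MATCHES original -> period = 2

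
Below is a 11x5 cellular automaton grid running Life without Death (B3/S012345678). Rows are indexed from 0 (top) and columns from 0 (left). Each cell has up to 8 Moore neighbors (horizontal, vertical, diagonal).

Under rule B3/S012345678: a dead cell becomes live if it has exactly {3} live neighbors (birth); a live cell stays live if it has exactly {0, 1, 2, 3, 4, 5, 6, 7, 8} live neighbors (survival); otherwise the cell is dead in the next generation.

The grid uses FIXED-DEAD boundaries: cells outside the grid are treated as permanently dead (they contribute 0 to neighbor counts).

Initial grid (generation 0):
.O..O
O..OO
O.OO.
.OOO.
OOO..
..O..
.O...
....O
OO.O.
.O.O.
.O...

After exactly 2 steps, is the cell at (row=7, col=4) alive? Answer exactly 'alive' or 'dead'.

Simulating step by step:
Generation 0 (given above): 23 live cells
Generation 1: 30 live cells
.O.OO
O..OO
O.OO.
.OOO.
OOO..
O.O..
.O...
OOO.O
OO.OO
.O.O.
.OO..
Generation 2: 33 live cells
.OOOO
O..OO
O.OO.
.OOO.
OOO..
O.O..
.O.O.
OOO.O
OO.OO
.O.OO
.OO..

Cell (7,4) at generation 2: 1 -> alive

Answer: alive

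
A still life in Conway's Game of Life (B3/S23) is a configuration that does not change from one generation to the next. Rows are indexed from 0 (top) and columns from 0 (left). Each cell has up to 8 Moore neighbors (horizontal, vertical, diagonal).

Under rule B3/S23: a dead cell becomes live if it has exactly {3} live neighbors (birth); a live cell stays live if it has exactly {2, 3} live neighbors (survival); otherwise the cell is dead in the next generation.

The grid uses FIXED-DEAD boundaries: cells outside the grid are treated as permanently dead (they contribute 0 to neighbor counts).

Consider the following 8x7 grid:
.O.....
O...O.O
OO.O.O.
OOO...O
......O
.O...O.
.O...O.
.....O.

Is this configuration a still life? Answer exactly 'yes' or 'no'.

Answer: no

Derivation:
Compute generation 1 and compare to generation 0 (given above):
Generation 1:
.......
O.O.OO.
...OOOO
O.O..OO
O.O..OO
.....OO
....OOO
.......
Cell (0,1) differs: gen0=1 vs gen1=0 -> NOT a still life.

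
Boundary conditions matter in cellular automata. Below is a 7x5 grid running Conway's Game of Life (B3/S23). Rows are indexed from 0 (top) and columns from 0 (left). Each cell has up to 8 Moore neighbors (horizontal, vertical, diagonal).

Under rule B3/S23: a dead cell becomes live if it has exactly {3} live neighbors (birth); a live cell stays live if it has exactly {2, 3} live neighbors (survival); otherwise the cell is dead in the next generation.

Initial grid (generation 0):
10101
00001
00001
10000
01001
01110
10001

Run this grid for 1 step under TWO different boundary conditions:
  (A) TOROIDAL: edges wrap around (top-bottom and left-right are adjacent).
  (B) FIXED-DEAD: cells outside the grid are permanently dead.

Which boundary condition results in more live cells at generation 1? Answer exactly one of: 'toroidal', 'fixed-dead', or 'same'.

Answer: fixed-dead

Derivation:
Under TOROIDAL boundary, generation 1:
01000
00001
10001
10001
01011
01110
00000
Population = 12

Under FIXED-DEAD boundary, generation 1:
00010
00001
00000
00000
11010
11111
01110
Population = 13

Comparison: toroidal=12, fixed-dead=13 -> fixed-dead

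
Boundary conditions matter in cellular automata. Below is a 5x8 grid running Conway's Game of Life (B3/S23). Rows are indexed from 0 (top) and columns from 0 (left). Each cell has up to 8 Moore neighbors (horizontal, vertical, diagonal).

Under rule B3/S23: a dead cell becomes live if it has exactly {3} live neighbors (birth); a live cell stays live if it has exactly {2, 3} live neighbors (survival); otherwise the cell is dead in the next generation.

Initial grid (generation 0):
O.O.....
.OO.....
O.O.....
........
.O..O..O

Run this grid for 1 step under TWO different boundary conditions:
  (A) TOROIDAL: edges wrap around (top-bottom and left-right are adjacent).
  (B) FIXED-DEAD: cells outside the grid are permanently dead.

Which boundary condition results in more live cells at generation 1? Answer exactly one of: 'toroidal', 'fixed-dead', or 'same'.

Under TOROIDAL boundary, generation 1:
O.OO....
O.OO....
..O.....
OO......
OO......
Population = 11

Under FIXED-DEAD boundary, generation 1:
..O.....
O.OO....
..O.....
.O......
........
Population = 6

Comparison: toroidal=11, fixed-dead=6 -> toroidal

Answer: toroidal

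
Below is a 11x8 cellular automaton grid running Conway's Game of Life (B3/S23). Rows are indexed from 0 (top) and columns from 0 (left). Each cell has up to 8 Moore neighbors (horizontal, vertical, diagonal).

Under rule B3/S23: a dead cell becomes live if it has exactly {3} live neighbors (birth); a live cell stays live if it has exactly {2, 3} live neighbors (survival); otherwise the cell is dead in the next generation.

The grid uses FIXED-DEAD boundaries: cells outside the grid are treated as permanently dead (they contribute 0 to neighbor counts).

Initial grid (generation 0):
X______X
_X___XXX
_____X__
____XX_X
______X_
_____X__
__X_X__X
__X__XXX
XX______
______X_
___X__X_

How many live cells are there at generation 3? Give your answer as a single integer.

Simulating step by step:
Generation 0 (given above): 24 live cells
Generation 1: 21 live cells
_______X
_____X_X
_______X
____XX__
____X_X_
_____XX_
___XX__X
__XX_XXX
_X___X_X
________
________
Generation 2: 23 live cells
______X_
_______X
____XX__
____XXX_
____X_X_
___X__XX
__XX___X
__XX_X_X
__X_XX_X
________
________
Generation 3: 20 live cells
________
_____XX_
____X___
___X__X_
___XX___
__XXXXXX
_______X
_X___X_X
__X_XX__
________
________
Population at generation 3: 20

Answer: 20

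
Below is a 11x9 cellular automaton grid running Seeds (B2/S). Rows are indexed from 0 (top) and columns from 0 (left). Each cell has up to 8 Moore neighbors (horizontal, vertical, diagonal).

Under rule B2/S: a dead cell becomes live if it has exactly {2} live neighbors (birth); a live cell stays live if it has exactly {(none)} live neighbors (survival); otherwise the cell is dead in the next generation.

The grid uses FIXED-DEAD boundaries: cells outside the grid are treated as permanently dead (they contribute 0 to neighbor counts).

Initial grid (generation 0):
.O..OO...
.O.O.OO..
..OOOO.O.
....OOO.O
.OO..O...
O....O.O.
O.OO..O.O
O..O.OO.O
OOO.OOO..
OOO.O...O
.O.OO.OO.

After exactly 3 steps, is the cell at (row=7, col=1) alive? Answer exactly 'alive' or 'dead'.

Simulating step by step:
Generation 0 (given above): 48 live cells
Generation 1: 12 live cells
O..O.....
O......O.
.O......O
.........
O..O....O
........O
.........
.........
........O
.........
........O
Generation 2: 14 live cells
.O.......
..O.....O
O......O.
OOO....OO
.......O.
.......O.
.........
.........
.........
.......OO
.........
Generation 3: 13 live cells
..O......
O......O.
...O..O..
.........
O.O......
......O.O
.........
.........
.......OO
.........
.......OO

Cell (7,1) at generation 3: 0 -> dead

Answer: dead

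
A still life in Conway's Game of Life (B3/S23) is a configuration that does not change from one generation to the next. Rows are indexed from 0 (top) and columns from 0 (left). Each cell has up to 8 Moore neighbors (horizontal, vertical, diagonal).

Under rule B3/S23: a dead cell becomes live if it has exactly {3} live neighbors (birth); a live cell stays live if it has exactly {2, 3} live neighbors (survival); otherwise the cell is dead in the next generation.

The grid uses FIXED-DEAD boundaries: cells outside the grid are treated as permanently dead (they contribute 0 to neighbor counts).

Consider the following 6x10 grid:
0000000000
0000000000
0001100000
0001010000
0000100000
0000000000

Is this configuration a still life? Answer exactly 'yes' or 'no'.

Compute generation 1 and compare to generation 0 (given above):
Generation 1:
0000000000
0000000000
0001100000
0001010000
0000100000
0000000000
The grids are IDENTICAL -> still life.

Answer: yes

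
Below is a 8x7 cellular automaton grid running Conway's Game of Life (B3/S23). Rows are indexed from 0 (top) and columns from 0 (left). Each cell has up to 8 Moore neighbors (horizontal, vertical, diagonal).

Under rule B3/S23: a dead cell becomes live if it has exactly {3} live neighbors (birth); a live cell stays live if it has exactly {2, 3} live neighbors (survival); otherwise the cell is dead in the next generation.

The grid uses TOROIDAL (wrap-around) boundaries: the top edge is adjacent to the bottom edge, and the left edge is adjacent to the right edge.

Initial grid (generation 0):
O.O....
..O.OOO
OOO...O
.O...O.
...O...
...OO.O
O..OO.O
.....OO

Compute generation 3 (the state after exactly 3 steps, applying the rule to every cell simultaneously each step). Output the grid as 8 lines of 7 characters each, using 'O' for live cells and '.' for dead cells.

Simulating step by step:
Generation 0 (given above): 22 live cells
Generation 1: 23 live cells
OO.OO..
..O..O.
..OOO..
.O....O
..OO.O.
O.O...O
O..O...
.O.OOO.
Generation 2: 24 live cells
OO....O
.....O.
.OOOOO.
.O...O.
..OO.O.
O.O.O.O
O..O.O.
.O...OO
Generation 3: 23 live cells
(generation 3 grid is the final answer)

Answer: .O.....
...O.O.
.OOO.OO
.O...OO
O.OO.O.
O.O....
..OO...
.OO.OO.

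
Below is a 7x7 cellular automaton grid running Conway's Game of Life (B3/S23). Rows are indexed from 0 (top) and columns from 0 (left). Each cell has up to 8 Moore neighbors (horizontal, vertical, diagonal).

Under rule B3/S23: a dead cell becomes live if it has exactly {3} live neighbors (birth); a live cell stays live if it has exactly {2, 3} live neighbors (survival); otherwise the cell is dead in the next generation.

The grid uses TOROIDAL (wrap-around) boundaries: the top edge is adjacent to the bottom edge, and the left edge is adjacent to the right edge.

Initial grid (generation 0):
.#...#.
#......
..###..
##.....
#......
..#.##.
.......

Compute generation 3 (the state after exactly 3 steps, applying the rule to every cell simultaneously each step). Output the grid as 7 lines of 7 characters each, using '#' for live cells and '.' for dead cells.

Answer: .......
.#.....
.......
##....#
#....##
#....##
.....##

Derivation:
Simulating step by step:
Generation 0 (given above): 12 live cells
Generation 1: 15 live cells
.......
.####..
#.##...
####...
#.....#
.......
....##.
Generation 2: 11 live cells
..#..#.
.#..#..
#......
...#...
#.#...#
.....##
.......
Generation 3: 12 live cells
(generation 3 grid is the final answer)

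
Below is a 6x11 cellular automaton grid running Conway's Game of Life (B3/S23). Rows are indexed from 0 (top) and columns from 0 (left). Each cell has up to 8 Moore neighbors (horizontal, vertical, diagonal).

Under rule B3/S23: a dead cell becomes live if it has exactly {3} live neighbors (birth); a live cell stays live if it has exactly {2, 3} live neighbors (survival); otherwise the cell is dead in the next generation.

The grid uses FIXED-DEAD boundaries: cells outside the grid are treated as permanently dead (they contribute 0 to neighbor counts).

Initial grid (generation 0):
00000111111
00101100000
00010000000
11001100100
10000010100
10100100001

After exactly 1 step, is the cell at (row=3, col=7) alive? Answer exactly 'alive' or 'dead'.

Simulating step by step:
Generation 0 (given above): 22 live cells
Generation 1: 26 live cells
00001111110
00011101110
01110000000
11001101000
10001011010
01000000000

Cell (3,7) at generation 1: 1 -> alive

Answer: alive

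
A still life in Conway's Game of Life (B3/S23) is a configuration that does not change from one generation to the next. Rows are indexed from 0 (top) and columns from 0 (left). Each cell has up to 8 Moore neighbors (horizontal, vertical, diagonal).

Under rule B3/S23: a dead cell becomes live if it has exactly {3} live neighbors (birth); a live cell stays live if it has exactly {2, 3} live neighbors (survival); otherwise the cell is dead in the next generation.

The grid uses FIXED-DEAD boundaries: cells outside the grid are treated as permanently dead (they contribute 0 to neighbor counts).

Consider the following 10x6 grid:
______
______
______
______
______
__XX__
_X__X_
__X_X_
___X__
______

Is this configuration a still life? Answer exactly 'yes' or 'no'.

Answer: yes

Derivation:
Compute generation 1 and compare to generation 0 (given above):
Generation 1:
______
______
______
______
______
__XX__
_X__X_
__X_X_
___X__
______
The grids are IDENTICAL -> still life.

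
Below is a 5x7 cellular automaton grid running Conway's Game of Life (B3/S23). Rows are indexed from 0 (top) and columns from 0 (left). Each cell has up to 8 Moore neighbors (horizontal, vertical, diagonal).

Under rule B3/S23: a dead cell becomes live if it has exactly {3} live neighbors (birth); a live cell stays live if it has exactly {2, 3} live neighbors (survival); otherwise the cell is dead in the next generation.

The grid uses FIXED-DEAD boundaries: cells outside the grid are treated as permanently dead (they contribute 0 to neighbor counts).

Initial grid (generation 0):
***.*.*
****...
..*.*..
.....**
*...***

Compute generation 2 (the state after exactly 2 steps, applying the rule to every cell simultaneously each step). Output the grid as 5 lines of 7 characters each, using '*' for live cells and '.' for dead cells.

Simulating step by step:
Generation 0 (given above): 17 live cells
Generation 1: 11 live cells
*......
*...**.
..*.**.
...*..*
....*.*
Generation 2: 8 live cells
(generation 2 grid is the final answer)

Answer: .......
.*.***.
......*
...*..*
.....*.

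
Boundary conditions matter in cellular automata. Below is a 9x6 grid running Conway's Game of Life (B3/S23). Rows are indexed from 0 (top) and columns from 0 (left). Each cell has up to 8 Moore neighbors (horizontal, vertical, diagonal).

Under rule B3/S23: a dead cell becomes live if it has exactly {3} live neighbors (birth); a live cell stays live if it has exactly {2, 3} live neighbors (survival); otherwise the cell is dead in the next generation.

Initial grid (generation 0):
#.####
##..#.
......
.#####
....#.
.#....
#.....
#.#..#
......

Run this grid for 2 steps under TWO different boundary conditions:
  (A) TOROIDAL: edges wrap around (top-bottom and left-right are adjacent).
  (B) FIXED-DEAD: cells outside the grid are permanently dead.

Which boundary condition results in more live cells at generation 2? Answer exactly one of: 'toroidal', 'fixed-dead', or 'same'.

Under TOROIDAL boundary, generation 2:
#...#.
#.#.#.
#.....
.###..
###...
.#..#.
.#...#
.#...#
..#.#.
Population = 20

Under FIXED-DEAD boundary, generation 2:
#.#..#
#.#...
#.....
.###..
..#..#
......
......
......
......
Population = 11

Comparison: toroidal=20, fixed-dead=11 -> toroidal

Answer: toroidal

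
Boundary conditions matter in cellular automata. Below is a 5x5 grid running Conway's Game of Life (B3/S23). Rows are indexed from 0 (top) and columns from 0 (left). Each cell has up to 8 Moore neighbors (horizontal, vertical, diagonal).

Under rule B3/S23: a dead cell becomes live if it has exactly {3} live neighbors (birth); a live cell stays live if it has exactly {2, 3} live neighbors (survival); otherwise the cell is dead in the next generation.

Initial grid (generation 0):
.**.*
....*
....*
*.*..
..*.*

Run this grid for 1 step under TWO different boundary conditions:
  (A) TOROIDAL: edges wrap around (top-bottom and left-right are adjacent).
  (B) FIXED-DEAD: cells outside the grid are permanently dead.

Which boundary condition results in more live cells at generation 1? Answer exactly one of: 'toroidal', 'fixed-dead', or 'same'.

Answer: toroidal

Derivation:
Under TOROIDAL boundary, generation 1:
.**.*
....*
*..**
**..*
..*.*
Population = 12

Under FIXED-DEAD boundary, generation 1:
...*.
....*
...*.
.*...
.*.*.
Population = 6

Comparison: toroidal=12, fixed-dead=6 -> toroidal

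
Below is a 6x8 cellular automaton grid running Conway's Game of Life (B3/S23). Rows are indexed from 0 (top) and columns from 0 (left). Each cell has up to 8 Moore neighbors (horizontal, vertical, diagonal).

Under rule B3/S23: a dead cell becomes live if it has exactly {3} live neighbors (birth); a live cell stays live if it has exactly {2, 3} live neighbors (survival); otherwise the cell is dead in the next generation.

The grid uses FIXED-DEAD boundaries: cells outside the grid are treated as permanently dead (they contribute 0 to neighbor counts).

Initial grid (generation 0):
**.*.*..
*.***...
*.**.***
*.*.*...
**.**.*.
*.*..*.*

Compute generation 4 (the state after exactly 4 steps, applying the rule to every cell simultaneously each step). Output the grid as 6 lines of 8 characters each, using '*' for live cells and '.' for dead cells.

Simulating step by step:
Generation 0 (given above): 26 live cells
Generation 1: 18 live cells
**.*....
*.......
*....**.
*......*
*...*.*.
*.*****.
Generation 2: 17 live cells
**......
*.......
**....*.
**.....*
*...*.**
.*.**.*.
Generation 3: 14 live cells
**......
........
........
.....*.*
*.***.**
...**.**
Generation 4: 9 live cells
(generation 4 grid is the final answer)

Answer: ........
........
........
...***.*
..*.....
..*.*.**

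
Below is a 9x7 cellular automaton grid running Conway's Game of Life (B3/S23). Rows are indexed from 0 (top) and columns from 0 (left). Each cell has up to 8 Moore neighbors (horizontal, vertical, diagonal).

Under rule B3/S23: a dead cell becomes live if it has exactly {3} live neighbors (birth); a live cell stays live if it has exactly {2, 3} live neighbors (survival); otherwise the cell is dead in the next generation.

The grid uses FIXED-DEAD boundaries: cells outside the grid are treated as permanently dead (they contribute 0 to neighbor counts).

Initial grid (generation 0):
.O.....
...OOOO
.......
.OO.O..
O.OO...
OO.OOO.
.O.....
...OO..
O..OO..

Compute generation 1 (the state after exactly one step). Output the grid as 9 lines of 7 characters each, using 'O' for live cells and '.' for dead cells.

Answer: ....OO.
....OO.
..O....
.OO....
O....O.
O..OO..
OO...O.
..OOO..
...OO..

Derivation:
Simulating step by step:
Generation 0 (given above): 22 live cells
Generation 1: 20 live cells
(generation 1 grid is the final answer)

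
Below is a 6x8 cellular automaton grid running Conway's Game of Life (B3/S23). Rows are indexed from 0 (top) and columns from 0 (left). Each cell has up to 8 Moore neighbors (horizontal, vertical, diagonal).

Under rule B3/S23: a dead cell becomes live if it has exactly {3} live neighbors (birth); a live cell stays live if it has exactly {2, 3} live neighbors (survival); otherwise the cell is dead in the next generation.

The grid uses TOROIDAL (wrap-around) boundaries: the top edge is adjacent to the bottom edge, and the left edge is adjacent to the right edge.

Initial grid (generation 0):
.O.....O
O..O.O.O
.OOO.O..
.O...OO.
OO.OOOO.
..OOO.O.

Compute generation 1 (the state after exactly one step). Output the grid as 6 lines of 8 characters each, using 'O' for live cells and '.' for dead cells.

Answer: .O...O.O
...O...O
.O.O.O.O
.......O
OO......
......O.

Derivation:
Simulating step by step:
Generation 0 (given above): 23 live cells
Generation 1: 13 live cells
(generation 1 grid is the final answer)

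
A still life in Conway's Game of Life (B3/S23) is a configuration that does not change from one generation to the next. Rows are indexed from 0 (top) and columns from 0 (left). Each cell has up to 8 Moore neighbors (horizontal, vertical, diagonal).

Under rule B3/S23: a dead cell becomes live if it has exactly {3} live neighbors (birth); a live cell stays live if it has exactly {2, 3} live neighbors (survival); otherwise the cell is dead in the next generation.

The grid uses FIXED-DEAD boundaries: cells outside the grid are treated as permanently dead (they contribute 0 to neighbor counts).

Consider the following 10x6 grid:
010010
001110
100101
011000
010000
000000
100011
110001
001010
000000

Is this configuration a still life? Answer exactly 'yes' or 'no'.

Answer: no

Derivation:
Compute generation 1 and compare to generation 0 (given above):
Generation 1:
001010
011001
000000
111000
011000
000000
110011
110101
010000
000000
Cell (0,1) differs: gen0=1 vs gen1=0 -> NOT a still life.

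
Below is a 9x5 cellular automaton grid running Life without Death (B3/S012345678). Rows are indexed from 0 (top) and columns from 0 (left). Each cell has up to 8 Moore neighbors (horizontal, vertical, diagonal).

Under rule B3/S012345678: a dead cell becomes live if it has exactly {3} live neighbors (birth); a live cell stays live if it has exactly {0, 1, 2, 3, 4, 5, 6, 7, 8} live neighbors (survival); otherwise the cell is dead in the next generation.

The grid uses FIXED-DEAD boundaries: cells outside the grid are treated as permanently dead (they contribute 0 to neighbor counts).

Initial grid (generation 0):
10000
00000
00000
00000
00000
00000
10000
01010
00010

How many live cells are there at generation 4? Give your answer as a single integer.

Simulating step by step:
Generation 0 (given above): 5 live cells
Generation 1: 7 live cells
10000
00000
00000
00000
00000
00000
10000
01110
00110
Generation 2: 10 live cells
10000
00000
00000
00000
00000
00000
11100
01110
01110
Generation 3: 12 live cells
10000
00000
00000
00000
00000
01000
11110
01110
01110
Generation 4: 14 live cells
10000
00000
00000
00000
00000
11000
11110
01111
01110
Population at generation 4: 14

Answer: 14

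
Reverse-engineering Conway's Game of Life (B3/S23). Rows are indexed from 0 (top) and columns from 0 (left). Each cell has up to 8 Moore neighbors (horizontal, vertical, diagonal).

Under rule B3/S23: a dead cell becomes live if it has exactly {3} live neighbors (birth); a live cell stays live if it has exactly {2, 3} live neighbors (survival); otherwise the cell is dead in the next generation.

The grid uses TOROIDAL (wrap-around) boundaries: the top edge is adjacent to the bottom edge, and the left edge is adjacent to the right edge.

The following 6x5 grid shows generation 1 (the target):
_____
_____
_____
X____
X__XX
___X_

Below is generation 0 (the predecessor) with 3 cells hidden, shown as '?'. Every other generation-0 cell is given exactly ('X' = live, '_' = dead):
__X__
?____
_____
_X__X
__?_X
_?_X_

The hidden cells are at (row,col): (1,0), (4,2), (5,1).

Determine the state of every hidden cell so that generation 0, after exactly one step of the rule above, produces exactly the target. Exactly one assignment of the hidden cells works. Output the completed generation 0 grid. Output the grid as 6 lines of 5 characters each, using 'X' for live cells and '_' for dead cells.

Answer: __X__
_____
_____
_X__X
____X
___X_

Derivation:
Hidden generation-0 cells (in order): (1,0), (4,2), (5,1).
A hidden cell only influences target cells in its own 3x3 neighborhood. Try each of the 2^3 = 8 assignments, step the completed generation 0 forward once under B3/S23, and compare with the target:
  (1,0)=_ (4,2)=_ (5,1)=_ -> step reproduces the target at every cell -> ACCEPT
  (1,0)=_ (4,2)=_ (5,1)=X -> step gives (0,2)='X' but target has '_' -> reject
  (1,0)=_ (4,2)=X (5,1)=_ -> step gives (3,3)='X' but target has '_' -> reject
  (1,0)=_ (4,2)=X (5,1)=X -> step gives (0,2)='X' but target has '_' -> reject
  (1,0)=X (4,2)=_ (5,1)=_ -> step gives (2,0)='X' but target has '_' -> reject
  (1,0)=X (4,2)=_ (5,1)=X -> step gives (0,1)='X' but target has '_' -> reject
  (1,0)=X (4,2)=X (5,1)=_ -> step gives (2,0)='X' but target has '_' -> reject
  (1,0)=X (4,2)=X (5,1)=X -> step gives (0,1)='X' but target has '_' -> reject
Unique solution: (1,0)=dead, (4,2)=dead, (5,1)=dead.
Check: live-neighbor counts of every cell in the completed generation 0:
01121
01110
21111
30121
31232
11222
Applying B3/S23 to generation 0 with these counts gives:
_____
_____
_____
X____
X__XX
___X_
which matches the target exactly.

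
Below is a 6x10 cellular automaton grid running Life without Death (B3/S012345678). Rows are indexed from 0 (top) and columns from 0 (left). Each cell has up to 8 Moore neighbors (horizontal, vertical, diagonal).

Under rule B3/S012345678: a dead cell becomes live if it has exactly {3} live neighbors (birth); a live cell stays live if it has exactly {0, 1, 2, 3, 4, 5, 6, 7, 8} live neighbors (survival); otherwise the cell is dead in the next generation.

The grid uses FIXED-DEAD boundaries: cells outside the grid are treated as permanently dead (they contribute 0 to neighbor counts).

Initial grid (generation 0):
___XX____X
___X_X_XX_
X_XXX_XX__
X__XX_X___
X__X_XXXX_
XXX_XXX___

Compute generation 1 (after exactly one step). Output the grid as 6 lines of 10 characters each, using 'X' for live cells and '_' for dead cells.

Simulating step by step:
Generation 0 (given above): 29 live cells
Generation 1: 34 live cells
(generation 1 grid is the final answer)

Answer: ___XX___XX
___X_X_XX_
XXXXX_XXX_
X__XX_X_X_
X__X_XXXX_
XXXXXXX___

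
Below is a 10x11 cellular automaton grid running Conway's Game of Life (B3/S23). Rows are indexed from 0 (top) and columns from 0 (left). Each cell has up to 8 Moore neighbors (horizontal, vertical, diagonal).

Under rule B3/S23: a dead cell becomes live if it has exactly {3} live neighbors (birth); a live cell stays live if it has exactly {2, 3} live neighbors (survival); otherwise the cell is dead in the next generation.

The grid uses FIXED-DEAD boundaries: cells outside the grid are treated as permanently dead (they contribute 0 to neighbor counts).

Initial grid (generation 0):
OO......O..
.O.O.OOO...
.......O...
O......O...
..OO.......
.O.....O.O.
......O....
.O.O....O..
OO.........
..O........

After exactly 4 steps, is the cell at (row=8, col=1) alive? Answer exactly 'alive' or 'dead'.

Answer: alive

Derivation:
Simulating step by step:
Generation 0 (given above): 23 live cells
Generation 1: 26 live cells
OOO...OO...
OOO...OOO..
.......OO..
...........
.OO.....O..
..O........
..O....OO..
OOO........
OO.........
.O.........
Generation 2: 23 live cells
O.O...O.O..
O.O........
.O....O.O..
.......OO..
.OO........
..OO...OO..
..OO.......
O.O........
...........
OO.........
Generation 3: 15 live cells
...........
O.O........
.O......O..
.OO....OO..
.OOO.......
...........
...........
.OOO.......
O..........
...........
Generation 4: 16 live cells
...........
.O.........
O......OO..
O..O...OO..
.O.O.......
..O........
..O........
.OO........
.OO........
...........

Cell (8,1) at generation 4: 1 -> alive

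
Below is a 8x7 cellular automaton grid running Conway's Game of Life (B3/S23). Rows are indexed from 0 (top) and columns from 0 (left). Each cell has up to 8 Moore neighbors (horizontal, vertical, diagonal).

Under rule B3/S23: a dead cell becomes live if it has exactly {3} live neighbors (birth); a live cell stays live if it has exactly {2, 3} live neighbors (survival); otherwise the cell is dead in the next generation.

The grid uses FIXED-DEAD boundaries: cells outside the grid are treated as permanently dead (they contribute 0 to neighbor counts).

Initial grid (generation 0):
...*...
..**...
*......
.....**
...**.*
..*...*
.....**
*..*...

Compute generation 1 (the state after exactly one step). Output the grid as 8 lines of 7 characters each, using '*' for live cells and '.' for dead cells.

Simulating step by step:
Generation 0 (given above): 15 live cells
Generation 1: 15 live cells
(generation 1 grid is the final answer)

Answer: ..**...
..**...
.......
....***
...**.*
...**.*
.....**
.......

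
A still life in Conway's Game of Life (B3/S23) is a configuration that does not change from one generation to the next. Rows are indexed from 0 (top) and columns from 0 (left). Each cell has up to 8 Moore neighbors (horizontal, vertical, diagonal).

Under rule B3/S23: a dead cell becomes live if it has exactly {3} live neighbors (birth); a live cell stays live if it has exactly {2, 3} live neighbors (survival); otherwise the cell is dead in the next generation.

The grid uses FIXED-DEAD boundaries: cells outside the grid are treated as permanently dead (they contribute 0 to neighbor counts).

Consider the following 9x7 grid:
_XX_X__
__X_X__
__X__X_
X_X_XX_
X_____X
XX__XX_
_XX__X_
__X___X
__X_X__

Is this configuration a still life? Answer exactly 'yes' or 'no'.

Compute generation 1 and compare to generation 0 (given above):
Generation 1:
_XX____
__X_XX_
__X__X_
___XXXX
X__X__X
X_X_XXX
X_XXXXX
__X__X_
___X___
Cell (0,4) differs: gen0=1 vs gen1=0 -> NOT a still life.

Answer: no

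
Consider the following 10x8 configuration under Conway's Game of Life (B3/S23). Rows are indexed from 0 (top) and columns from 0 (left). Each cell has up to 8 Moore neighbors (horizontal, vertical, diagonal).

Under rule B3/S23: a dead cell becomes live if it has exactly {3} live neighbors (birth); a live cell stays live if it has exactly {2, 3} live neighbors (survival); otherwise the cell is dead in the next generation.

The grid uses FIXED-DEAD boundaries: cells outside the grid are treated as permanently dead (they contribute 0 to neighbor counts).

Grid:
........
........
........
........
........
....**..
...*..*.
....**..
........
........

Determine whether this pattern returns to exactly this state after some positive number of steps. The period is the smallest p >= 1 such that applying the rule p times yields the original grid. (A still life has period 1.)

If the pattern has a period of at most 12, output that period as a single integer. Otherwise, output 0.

Answer: 1

Derivation:
Simulating and comparing each generation to the original:
Gen 0 (original, given above): 6 live cells
Gen 1: 6 live cells, MATCHES original -> period = 1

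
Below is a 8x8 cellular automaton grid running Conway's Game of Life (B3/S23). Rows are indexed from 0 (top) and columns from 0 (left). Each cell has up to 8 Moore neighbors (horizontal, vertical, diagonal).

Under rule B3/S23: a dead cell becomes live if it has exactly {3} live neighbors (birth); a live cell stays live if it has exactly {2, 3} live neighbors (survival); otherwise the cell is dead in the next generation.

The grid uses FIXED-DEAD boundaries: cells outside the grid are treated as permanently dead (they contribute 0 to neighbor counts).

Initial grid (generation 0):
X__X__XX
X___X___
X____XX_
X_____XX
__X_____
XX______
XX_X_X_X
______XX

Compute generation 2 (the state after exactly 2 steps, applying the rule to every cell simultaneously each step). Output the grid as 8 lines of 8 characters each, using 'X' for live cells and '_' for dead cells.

Answer: ________
XX___X_X
__X_X___
_X___X_X
XX____X_
X_______
XX____XX
_X____XX

Derivation:
Simulating step by step:
Generation 0 (given above): 22 live cells
Generation 1: 21 live cells
________
XX__X__X
XX___XXX
_X___XXX
X_______
X_______
XXX____X
______XX
Generation 2: 20 live cells
(generation 2 grid is the final answer)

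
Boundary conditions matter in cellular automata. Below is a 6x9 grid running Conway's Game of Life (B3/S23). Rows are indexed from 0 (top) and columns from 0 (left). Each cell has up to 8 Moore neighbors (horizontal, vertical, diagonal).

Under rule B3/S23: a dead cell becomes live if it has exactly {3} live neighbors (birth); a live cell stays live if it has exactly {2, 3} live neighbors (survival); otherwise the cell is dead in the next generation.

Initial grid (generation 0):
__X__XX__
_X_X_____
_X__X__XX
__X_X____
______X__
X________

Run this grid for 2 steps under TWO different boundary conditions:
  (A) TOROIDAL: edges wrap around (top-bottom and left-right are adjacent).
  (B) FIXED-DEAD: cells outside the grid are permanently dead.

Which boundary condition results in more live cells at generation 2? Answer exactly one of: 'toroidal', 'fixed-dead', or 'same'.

Answer: toroidal

Derivation:
Under TOROIDAL boundary, generation 2:
XXXX___X_
___XXXX_X
XX_____X_
____X____
____XX___
_________
Population = 16

Under FIXED-DEAD boundary, generation 2:
__XXXXX__
_X_XXXX__
_______X_
____X____
_________
_________
Population = 12

Comparison: toroidal=16, fixed-dead=12 -> toroidal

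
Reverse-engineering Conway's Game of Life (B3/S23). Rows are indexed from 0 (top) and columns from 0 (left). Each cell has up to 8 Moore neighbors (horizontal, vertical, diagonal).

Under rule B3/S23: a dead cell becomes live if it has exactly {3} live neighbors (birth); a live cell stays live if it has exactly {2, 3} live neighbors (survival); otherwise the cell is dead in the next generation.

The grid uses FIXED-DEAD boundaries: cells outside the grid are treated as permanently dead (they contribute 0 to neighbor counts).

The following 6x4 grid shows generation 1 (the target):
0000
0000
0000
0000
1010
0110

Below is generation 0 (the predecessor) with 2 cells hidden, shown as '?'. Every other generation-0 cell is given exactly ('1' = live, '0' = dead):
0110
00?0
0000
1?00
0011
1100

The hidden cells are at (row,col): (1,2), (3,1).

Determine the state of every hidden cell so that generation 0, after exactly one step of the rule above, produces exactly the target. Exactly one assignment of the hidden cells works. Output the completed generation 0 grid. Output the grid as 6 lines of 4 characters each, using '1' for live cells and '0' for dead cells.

Answer: 0110
0000
0000
1000
0011
1100

Derivation:
Hidden generation-0 cells (in order): (1,2), (3,1).
A hidden cell only influences target cells in its own 3x3 neighborhood. Try each of the 2^2 = 4 assignments, step the completed generation 0 forward once under B3/S23, and compare with the target:
  (1,2)=0 (3,1)=0 -> step reproduces the target at every cell -> ACCEPT
  (1,2)=0 (3,1)=1 -> step gives (3,1)='1' but target has '0' -> reject
  (1,2)=1 (3,1)=0 -> step gives (0,1)='1' but target has '0' -> reject
  (1,2)=1 (3,1)=1 -> step gives (0,1)='1' but target has '0' -> reject
Unique solution: (1,2)=dead, (3,1)=dead.
Check: live-neighbor counts of every cell in the completed generation 0:
1111
1221
1100
0222
3421
1232
Applying B3/S23 to generation 0 with these counts gives:
0000
0000
0000
0000
1010
0110
which matches the target exactly.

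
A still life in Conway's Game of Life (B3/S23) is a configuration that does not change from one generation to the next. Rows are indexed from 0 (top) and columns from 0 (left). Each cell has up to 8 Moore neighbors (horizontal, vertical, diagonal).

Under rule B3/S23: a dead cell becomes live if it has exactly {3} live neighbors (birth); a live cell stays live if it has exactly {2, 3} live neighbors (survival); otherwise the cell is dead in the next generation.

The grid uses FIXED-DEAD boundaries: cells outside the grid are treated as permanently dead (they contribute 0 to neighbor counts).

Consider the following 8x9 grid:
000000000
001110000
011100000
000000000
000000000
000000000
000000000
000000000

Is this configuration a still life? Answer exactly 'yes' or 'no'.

Compute generation 1 and compare to generation 0 (given above):
Generation 1:
000100000
010010000
010010000
001000000
000000000
000000000
000000000
000000000
Cell (0,3) differs: gen0=0 vs gen1=1 -> NOT a still life.

Answer: no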